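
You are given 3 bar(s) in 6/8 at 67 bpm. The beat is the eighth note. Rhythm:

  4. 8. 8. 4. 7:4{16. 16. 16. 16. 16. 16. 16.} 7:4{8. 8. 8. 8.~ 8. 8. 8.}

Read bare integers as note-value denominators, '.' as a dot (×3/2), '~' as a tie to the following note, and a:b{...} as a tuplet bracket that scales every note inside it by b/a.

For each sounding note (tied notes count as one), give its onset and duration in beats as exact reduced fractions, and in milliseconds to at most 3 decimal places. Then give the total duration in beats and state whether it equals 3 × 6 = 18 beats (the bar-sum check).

1) 0.0ms=0b +2686.567ms=3b
2) 2686.567ms=3b +1343.284ms=3/2b
3) 4029.851ms=9/2b +1343.284ms=3/2b
4) 5373.134ms=6b +2686.567ms=3b
5) 8059.701ms=9b +383.795ms=3/7b
6) 8443.497ms=66/7b +383.795ms=3/7b
7) 8827.292ms=69/7b +383.795ms=3/7b
8) 9211.087ms=72/7b +383.795ms=3/7b
9) 9594.883ms=75/7b +383.795ms=3/7b
10) 9978.678ms=78/7b +383.795ms=3/7b
11) 10362.473ms=81/7b +383.795ms=3/7b
12) 10746.269ms=12b +767.591ms=6/7b
13) 11513.859ms=90/7b +767.591ms=6/7b
14) 12281.45ms=96/7b +767.591ms=6/7b
15) 13049.041ms=102/7b +1535.181ms=12/7b
16) 14584.222ms=114/7b +767.591ms=6/7b
17) 15351.812ms=120/7b +767.591ms=6/7b
Σ=18b of 18 (67bpm 6/8) — PASS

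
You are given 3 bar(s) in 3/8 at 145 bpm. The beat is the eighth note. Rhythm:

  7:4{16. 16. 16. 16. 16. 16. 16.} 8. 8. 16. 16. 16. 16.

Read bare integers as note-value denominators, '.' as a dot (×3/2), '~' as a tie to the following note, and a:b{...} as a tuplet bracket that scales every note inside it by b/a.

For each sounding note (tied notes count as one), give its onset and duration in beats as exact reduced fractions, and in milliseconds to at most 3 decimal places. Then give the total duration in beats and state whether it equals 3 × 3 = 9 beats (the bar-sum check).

1) 0.0ms=0b +177.34ms=3/7b
2) 177.34ms=3/7b +177.34ms=3/7b
3) 354.68ms=6/7b +177.34ms=3/7b
4) 532.02ms=9/7b +177.34ms=3/7b
5) 709.36ms=12/7b +177.34ms=3/7b
6) 886.7ms=15/7b +177.34ms=3/7b
7) 1064.039ms=18/7b +177.34ms=3/7b
8) 1241.379ms=3b +620.69ms=3/2b
9) 1862.069ms=9/2b +620.69ms=3/2b
10) 2482.759ms=6b +310.345ms=3/4b
11) 2793.103ms=27/4b +310.345ms=3/4b
12) 3103.448ms=15/2b +310.345ms=3/4b
13) 3413.793ms=33/4b +310.345ms=3/4b
Σ=9b of 9 (145bpm 3/8) — PASS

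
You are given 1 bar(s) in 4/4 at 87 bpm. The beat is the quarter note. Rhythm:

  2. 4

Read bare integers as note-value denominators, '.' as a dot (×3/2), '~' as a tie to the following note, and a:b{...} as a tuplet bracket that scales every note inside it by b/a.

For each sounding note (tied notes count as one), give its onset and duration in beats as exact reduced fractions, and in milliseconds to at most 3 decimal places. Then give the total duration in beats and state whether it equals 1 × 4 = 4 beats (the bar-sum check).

1) 0.0ms=0b +2068.966ms=3b
2) 2068.966ms=3b +689.655ms=1b
Σ=4b of 4 (87bpm 4/4) — PASS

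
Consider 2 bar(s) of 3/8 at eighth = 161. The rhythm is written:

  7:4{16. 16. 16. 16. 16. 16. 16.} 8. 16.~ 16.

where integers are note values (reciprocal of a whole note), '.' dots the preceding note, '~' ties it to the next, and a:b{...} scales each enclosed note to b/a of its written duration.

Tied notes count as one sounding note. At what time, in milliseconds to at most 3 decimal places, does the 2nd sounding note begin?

note 2 onset = 3/7b = 159.716ms

1. 0.0ms @ 0 + 159.716ms (3/7)
2. 159.716ms @ 3/7 + 159.716ms (3/7)
3. 319.432ms @ 6/7 + 159.716ms (3/7)
4. 479.148ms @ 9/7 + 159.716ms (3/7)
5. 638.864ms @ 12/7 + 159.716ms (3/7)
6. 798.58ms @ 15/7 + 159.716ms (3/7)
7. 958.296ms @ 18/7 + 159.716ms (3/7)
8. 1118.012ms @ 3 + 559.006ms (3/2)
9. 1677.019ms @ 9/2 + 559.006ms (3/2)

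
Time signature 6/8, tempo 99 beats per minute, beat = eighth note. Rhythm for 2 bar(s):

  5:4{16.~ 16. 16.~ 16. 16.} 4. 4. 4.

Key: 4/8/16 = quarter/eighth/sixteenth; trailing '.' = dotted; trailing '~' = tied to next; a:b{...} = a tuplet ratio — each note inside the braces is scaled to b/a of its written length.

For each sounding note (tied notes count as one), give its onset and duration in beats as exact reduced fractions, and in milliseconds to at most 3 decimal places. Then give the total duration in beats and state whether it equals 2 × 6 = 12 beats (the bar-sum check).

1) 0.0ms=0b +727.273ms=6/5b
2) 727.273ms=6/5b +727.273ms=6/5b
3) 1454.545ms=12/5b +363.636ms=3/5b
4) 1818.182ms=3b +1818.182ms=3b
5) 3636.364ms=6b +1818.182ms=3b
6) 5454.545ms=9b +1818.182ms=3b
Σ=12b of 12 (99bpm 6/8) — PASS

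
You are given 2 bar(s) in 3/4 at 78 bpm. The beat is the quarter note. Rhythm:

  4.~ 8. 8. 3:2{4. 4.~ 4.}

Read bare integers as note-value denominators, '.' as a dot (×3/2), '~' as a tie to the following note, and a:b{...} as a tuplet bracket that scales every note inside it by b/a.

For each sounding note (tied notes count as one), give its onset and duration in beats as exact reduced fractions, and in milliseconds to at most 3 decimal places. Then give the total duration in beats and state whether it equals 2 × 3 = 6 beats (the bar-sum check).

1) 0.0ms=0b +1730.769ms=9/4b
2) 1730.769ms=9/4b +576.923ms=3/4b
3) 2307.692ms=3b +769.231ms=1b
4) 3076.923ms=4b +1538.462ms=2b
Σ=6b of 6 (78bpm 3/4) — PASS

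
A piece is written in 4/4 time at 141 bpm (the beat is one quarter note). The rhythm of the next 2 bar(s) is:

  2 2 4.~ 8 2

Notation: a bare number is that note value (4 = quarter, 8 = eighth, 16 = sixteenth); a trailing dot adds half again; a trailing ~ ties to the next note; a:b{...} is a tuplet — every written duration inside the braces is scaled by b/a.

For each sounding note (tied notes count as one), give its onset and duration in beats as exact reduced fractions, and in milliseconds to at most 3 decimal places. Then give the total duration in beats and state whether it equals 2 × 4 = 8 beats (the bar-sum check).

1) 0.0ms=0b +851.064ms=2b
2) 851.064ms=2b +851.064ms=2b
3) 1702.128ms=4b +851.064ms=2b
4) 2553.191ms=6b +851.064ms=2b
Σ=8b of 8 (141bpm 4/4) — PASS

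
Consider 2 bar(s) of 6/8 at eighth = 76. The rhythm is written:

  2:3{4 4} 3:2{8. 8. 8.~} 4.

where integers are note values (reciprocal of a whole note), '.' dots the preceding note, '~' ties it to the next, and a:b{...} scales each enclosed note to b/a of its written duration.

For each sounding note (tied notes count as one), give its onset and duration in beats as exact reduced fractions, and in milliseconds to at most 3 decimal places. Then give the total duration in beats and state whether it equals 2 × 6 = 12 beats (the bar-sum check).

1) 0.0ms=0b +2368.421ms=3b
2) 2368.421ms=3b +2368.421ms=3b
3) 4736.842ms=6b +789.474ms=1b
4) 5526.316ms=7b +789.474ms=1b
5) 6315.789ms=8b +3157.895ms=4b
Σ=12b of 12 (76bpm 6/8) — PASS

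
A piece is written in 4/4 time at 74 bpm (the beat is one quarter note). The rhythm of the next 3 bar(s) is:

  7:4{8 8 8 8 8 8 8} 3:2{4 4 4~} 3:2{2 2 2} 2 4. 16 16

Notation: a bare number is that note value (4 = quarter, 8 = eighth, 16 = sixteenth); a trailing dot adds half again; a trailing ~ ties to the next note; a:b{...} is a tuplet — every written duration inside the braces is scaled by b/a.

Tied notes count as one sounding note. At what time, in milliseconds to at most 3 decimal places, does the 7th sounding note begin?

1. 0.0ms @ 0 + 231.66ms (2/7)
2. 231.66ms @ 2/7 + 231.66ms (2/7)
3. 463.32ms @ 4/7 + 231.66ms (2/7)
4. 694.981ms @ 6/7 + 231.66ms (2/7)
5. 926.641ms @ 8/7 + 231.66ms (2/7)
6. 1158.301ms @ 10/7 + 231.66ms (2/7)
7. 1389.961ms @ 12/7 + 231.66ms (2/7)
8. 1621.622ms @ 2 + 540.541ms (2/3)
9. 2162.162ms @ 8/3 + 540.541ms (2/3)
10. 2702.703ms @ 10/3 + 1621.622ms (2)
11. 4324.324ms @ 16/3 + 1081.081ms (4/3)
12. 5405.405ms @ 20/3 + 1081.081ms (4/3)
13. 6486.486ms @ 8 + 1621.622ms (2)
14. 8108.108ms @ 10 + 1216.216ms (3/2)
15. 9324.324ms @ 23/2 + 202.703ms (1/4)
16. 9527.027ms @ 47/4 + 202.703ms (1/4)

note 7 onset = 12/7b = 1389.961ms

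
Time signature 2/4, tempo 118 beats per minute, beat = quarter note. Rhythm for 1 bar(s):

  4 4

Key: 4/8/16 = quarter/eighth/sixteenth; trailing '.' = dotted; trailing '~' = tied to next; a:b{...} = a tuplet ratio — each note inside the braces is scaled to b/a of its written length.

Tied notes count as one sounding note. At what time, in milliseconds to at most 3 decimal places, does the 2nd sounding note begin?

note 2 onset = 1b = 508.475ms

1. 0.0ms @ 0 + 508.475ms (1)
2. 508.475ms @ 1 + 508.475ms (1)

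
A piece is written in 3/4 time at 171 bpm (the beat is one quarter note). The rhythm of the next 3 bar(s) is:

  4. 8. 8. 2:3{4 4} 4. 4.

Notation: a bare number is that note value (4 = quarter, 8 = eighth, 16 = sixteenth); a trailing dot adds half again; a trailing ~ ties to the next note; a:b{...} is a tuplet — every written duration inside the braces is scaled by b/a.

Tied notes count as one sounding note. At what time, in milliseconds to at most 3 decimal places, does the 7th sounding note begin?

note 7 onset = 15/2b = 2631.579ms

1. 0.0ms @ 0 + 526.316ms (3/2)
2. 526.316ms @ 3/2 + 263.158ms (3/4)
3. 789.474ms @ 9/4 + 263.158ms (3/4)
4. 1052.632ms @ 3 + 526.316ms (3/2)
5. 1578.947ms @ 9/2 + 526.316ms (3/2)
6. 2105.263ms @ 6 + 526.316ms (3/2)
7. 2631.579ms @ 15/2 + 526.316ms (3/2)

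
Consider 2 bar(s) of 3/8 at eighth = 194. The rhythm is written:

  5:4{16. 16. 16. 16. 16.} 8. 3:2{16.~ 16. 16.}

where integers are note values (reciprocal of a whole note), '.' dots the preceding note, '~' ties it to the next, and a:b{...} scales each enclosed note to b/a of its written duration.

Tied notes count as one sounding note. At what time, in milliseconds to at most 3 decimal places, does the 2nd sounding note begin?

note 2 onset = 3/5b = 185.567ms

1. 0.0ms @ 0 + 185.567ms (3/5)
2. 185.567ms @ 3/5 + 185.567ms (3/5)
3. 371.134ms @ 6/5 + 185.567ms (3/5)
4. 556.701ms @ 9/5 + 185.567ms (3/5)
5. 742.268ms @ 12/5 + 185.567ms (3/5)
6. 927.835ms @ 3 + 463.918ms (3/2)
7. 1391.753ms @ 9/2 + 309.278ms (1)
8. 1701.031ms @ 11/2 + 154.639ms (1/2)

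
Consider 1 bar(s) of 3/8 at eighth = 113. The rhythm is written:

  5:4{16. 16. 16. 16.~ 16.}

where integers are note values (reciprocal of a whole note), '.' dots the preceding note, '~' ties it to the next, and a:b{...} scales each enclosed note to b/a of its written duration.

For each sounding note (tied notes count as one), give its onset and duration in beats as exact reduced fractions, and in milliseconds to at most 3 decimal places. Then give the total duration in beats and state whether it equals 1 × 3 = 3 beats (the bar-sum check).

1) 0.0ms=0b +318.584ms=3/5b
2) 318.584ms=3/5b +318.584ms=3/5b
3) 637.168ms=6/5b +318.584ms=3/5b
4) 955.752ms=9/5b +637.168ms=6/5b
Σ=3b of 3 (113bpm 3/8) — PASS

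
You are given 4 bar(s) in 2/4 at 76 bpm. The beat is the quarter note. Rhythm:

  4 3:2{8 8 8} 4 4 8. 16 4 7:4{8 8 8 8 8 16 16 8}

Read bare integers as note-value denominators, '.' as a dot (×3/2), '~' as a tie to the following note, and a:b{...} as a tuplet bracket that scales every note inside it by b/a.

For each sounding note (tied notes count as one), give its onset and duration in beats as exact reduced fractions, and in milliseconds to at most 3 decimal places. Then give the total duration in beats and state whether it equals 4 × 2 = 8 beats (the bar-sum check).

1) 0.0ms=0b +789.474ms=1b
2) 789.474ms=1b +263.158ms=1/3b
3) 1052.632ms=4/3b +263.158ms=1/3b
4) 1315.789ms=5/3b +263.158ms=1/3b
5) 1578.947ms=2b +789.474ms=1b
6) 2368.421ms=3b +789.474ms=1b
7) 3157.895ms=4b +592.105ms=3/4b
8) 3750.0ms=19/4b +197.368ms=1/4b
9) 3947.368ms=5b +789.474ms=1b
10) 4736.842ms=6b +225.564ms=2/7b
11) 4962.406ms=44/7b +225.564ms=2/7b
12) 5187.97ms=46/7b +225.564ms=2/7b
13) 5413.534ms=48/7b +225.564ms=2/7b
14) 5639.098ms=50/7b +225.564ms=2/7b
15) 5864.662ms=52/7b +112.782ms=1/7b
16) 5977.444ms=53/7b +112.782ms=1/7b
17) 6090.226ms=54/7b +225.564ms=2/7b
Σ=8b of 8 (76bpm 2/4) — PASS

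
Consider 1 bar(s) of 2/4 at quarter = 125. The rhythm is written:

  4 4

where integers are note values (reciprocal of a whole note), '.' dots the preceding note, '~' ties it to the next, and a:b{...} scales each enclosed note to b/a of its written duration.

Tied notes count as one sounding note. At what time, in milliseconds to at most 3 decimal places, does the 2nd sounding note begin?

note 2 onset = 1b = 480.0ms

1. 0.0ms @ 0 + 480.0ms (1)
2. 480.0ms @ 1 + 480.0ms (1)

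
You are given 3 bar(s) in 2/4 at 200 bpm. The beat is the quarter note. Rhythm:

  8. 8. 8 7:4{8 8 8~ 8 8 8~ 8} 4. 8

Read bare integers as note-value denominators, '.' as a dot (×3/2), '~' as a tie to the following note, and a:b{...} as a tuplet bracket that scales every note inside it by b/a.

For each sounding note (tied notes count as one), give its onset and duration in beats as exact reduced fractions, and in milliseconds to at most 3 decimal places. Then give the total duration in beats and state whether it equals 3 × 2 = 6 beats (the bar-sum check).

1) 0.0ms=0b +225.0ms=3/4b
2) 225.0ms=3/4b +225.0ms=3/4b
3) 450.0ms=3/2b +150.0ms=1/2b
4) 600.0ms=2b +85.714ms=2/7b
5) 685.714ms=16/7b +85.714ms=2/7b
6) 771.429ms=18/7b +171.429ms=4/7b
7) 942.857ms=22/7b +85.714ms=2/7b
8) 1028.571ms=24/7b +171.429ms=4/7b
9) 1200.0ms=4b +450.0ms=3/2b
10) 1650.0ms=11/2b +150.0ms=1/2b
Σ=6b of 6 (200bpm 2/4) — PASS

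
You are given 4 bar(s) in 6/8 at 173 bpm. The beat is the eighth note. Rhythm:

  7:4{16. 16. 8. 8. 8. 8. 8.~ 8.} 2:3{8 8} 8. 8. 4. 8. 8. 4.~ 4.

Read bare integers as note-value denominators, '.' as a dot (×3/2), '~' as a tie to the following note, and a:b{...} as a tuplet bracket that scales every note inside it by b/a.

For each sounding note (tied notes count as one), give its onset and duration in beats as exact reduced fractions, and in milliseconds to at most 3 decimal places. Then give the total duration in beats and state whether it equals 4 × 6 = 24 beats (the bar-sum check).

1) 0.0ms=0b +148.637ms=3/7b
2) 148.637ms=3/7b +148.637ms=3/7b
3) 297.275ms=6/7b +297.275ms=6/7b
4) 594.55ms=12/7b +297.275ms=6/7b
5) 891.825ms=18/7b +297.275ms=6/7b
6) 1189.1ms=24/7b +297.275ms=6/7b
7) 1486.375ms=30/7b +594.55ms=12/7b
8) 2080.925ms=6b +520.231ms=3/2b
9) 2601.156ms=15/2b +520.231ms=3/2b
10) 3121.387ms=9b +520.231ms=3/2b
11) 3641.618ms=21/2b +520.231ms=3/2b
12) 4161.85ms=12b +1040.462ms=3b
13) 5202.312ms=15b +520.231ms=3/2b
14) 5722.543ms=33/2b +520.231ms=3/2b
15) 6242.775ms=18b +2080.925ms=6b
Σ=24b of 24 (173bpm 6/8) — PASS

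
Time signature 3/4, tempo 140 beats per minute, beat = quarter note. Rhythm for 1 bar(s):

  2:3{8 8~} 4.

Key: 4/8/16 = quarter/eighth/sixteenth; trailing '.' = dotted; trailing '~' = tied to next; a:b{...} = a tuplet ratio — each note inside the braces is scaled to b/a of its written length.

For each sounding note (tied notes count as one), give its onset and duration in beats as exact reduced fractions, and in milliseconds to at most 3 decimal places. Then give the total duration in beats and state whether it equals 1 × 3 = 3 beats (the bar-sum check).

1) 0.0ms=0b +321.429ms=3/4b
2) 321.429ms=3/4b +964.286ms=9/4b
Σ=3b of 3 (140bpm 3/4) — PASS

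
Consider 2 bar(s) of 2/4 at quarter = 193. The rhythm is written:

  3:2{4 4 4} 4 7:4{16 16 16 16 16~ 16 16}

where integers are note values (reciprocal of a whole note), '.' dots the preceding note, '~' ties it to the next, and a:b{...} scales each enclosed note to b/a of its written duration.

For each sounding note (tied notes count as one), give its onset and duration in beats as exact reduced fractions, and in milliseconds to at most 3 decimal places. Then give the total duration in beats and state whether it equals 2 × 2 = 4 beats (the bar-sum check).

1) 0.0ms=0b +207.254ms=2/3b
2) 207.254ms=2/3b +207.254ms=2/3b
3) 414.508ms=4/3b +207.254ms=2/3b
4) 621.762ms=2b +310.881ms=1b
5) 932.642ms=3b +44.412ms=1/7b
6) 977.054ms=22/7b +44.412ms=1/7b
7) 1021.466ms=23/7b +44.412ms=1/7b
8) 1065.877ms=24/7b +44.412ms=1/7b
9) 1110.289ms=25/7b +88.823ms=2/7b
10) 1199.112ms=27/7b +44.412ms=1/7b
Σ=4b of 4 (193bpm 2/4) — PASS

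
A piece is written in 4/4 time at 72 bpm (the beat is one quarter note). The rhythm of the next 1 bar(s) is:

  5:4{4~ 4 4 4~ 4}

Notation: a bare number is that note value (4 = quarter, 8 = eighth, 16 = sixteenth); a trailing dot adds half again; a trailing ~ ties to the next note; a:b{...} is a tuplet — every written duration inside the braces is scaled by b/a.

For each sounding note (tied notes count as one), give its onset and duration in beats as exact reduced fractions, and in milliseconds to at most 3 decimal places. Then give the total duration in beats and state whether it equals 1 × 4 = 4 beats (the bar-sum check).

1) 0.0ms=0b +1333.333ms=8/5b
2) 1333.333ms=8/5b +666.667ms=4/5b
3) 2000.0ms=12/5b +1333.333ms=8/5b
Σ=4b of 4 (72bpm 4/4) — PASS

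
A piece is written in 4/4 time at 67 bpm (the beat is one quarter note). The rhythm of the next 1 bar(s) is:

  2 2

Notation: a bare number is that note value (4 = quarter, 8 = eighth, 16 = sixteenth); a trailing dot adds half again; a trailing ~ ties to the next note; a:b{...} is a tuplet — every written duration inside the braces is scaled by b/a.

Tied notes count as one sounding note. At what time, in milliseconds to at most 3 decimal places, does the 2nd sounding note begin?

1. 0.0ms @ 0 + 1791.045ms (2)
2. 1791.045ms @ 2 + 1791.045ms (2)

note 2 onset = 2b = 1791.045ms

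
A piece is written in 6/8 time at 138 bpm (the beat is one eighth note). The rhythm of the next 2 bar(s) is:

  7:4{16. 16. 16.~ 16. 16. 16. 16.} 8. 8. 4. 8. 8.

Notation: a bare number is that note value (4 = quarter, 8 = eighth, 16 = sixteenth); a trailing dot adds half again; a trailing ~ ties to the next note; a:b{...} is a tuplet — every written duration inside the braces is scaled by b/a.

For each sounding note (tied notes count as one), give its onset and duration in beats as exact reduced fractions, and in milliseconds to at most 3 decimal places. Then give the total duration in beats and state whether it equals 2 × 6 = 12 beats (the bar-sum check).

1) 0.0ms=0b +186.335ms=3/7b
2) 186.335ms=3/7b +186.335ms=3/7b
3) 372.671ms=6/7b +372.671ms=6/7b
4) 745.342ms=12/7b +186.335ms=3/7b
5) 931.677ms=15/7b +186.335ms=3/7b
6) 1118.012ms=18/7b +186.335ms=3/7b
7) 1304.348ms=3b +652.174ms=3/2b
8) 1956.522ms=9/2b +652.174ms=3/2b
9) 2608.696ms=6b +1304.348ms=3b
10) 3913.043ms=9b +652.174ms=3/2b
11) 4565.217ms=21/2b +652.174ms=3/2b
Σ=12b of 12 (138bpm 6/8) — PASS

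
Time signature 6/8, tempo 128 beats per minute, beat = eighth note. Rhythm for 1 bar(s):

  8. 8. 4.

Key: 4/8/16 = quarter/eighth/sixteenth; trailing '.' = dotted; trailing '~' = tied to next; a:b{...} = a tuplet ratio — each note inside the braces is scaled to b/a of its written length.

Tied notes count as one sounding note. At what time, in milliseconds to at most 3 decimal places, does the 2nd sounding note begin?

1. 0.0ms @ 0 + 703.125ms (3/2)
2. 703.125ms @ 3/2 + 703.125ms (3/2)
3. 1406.25ms @ 3 + 1406.25ms (3)

note 2 onset = 3/2b = 703.125ms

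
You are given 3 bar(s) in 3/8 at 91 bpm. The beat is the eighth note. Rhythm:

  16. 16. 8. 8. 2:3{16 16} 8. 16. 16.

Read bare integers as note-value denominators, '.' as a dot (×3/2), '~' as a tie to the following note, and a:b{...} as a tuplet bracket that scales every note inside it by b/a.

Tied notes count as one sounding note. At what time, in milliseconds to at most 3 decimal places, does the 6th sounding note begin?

note 6 onset = 21/4b = 3461.538ms

1. 0.0ms @ 0 + 494.505ms (3/4)
2. 494.505ms @ 3/4 + 494.505ms (3/4)
3. 989.011ms @ 3/2 + 989.011ms (3/2)
4. 1978.022ms @ 3 + 989.011ms (3/2)
5. 2967.033ms @ 9/2 + 494.505ms (3/4)
6. 3461.538ms @ 21/4 + 494.505ms (3/4)
7. 3956.044ms @ 6 + 989.011ms (3/2)
8. 4945.055ms @ 15/2 + 494.505ms (3/4)
9. 5439.56ms @ 33/4 + 494.505ms (3/4)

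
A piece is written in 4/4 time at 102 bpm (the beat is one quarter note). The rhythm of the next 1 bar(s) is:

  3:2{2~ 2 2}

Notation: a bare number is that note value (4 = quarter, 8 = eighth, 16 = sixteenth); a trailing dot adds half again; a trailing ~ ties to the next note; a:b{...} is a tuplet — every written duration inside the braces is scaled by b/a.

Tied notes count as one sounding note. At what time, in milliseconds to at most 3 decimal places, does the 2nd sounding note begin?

note 2 onset = 8/3b = 1568.627ms

1. 0.0ms @ 0 + 1568.627ms (8/3)
2. 1568.627ms @ 8/3 + 784.314ms (4/3)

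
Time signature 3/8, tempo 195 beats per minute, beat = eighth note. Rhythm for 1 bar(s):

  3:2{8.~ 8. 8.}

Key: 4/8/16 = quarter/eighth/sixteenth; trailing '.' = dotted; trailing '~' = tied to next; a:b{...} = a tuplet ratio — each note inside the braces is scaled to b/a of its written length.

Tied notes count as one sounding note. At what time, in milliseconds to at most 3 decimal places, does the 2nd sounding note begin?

note 2 onset = 2b = 615.385ms

1. 0.0ms @ 0 + 615.385ms (2)
2. 615.385ms @ 2 + 307.692ms (1)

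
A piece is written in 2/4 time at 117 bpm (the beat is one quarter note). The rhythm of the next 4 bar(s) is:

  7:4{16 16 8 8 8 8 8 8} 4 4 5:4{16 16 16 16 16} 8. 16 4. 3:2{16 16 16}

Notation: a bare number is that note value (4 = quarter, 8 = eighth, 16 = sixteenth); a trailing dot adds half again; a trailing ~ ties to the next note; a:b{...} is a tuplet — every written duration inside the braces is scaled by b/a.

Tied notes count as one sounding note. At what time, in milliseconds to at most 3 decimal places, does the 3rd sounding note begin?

1. 0.0ms @ 0 + 73.26ms (1/7)
2. 73.26ms @ 1/7 + 73.26ms (1/7)
3. 146.52ms @ 2/7 + 146.52ms (2/7)
4. 293.04ms @ 4/7 + 146.52ms (2/7)
5. 439.56ms @ 6/7 + 146.52ms (2/7)
6. 586.081ms @ 8/7 + 146.52ms (2/7)
7. 732.601ms @ 10/7 + 146.52ms (2/7)
8. 879.121ms @ 12/7 + 146.52ms (2/7)
9. 1025.641ms @ 2 + 512.821ms (1)
10. 1538.462ms @ 3 + 512.821ms (1)
11. 2051.282ms @ 4 + 102.564ms (1/5)
12. 2153.846ms @ 21/5 + 102.564ms (1/5)
13. 2256.41ms @ 22/5 + 102.564ms (1/5)
14. 2358.974ms @ 23/5 + 102.564ms (1/5)
15. 2461.538ms @ 24/5 + 102.564ms (1/5)
16. 2564.103ms @ 5 + 384.615ms (3/4)
17. 2948.718ms @ 23/4 + 128.205ms (1/4)
18. 3076.923ms @ 6 + 769.231ms (3/2)
19. 3846.154ms @ 15/2 + 85.47ms (1/6)
20. 3931.624ms @ 23/3 + 85.47ms (1/6)
21. 4017.094ms @ 47/6 + 85.47ms (1/6)

note 3 onset = 2/7b = 146.52ms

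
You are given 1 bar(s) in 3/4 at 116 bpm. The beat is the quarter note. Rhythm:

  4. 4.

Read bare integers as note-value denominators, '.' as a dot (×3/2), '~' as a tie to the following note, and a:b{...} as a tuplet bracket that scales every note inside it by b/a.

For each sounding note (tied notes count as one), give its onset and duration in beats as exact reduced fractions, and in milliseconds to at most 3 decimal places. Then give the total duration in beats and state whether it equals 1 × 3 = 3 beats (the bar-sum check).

1) 0.0ms=0b +775.862ms=3/2b
2) 775.862ms=3/2b +775.862ms=3/2b
Σ=3b of 3 (116bpm 3/4) — PASS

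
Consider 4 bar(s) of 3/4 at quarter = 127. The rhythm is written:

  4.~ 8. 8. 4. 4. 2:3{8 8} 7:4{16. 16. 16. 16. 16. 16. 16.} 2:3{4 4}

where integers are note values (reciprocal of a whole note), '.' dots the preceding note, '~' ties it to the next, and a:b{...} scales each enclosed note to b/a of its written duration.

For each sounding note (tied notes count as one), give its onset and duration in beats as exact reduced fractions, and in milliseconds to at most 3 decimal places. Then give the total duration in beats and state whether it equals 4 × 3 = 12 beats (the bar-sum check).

1) 0.0ms=0b +1062.992ms=9/4b
2) 1062.992ms=9/4b +354.331ms=3/4b
3) 1417.323ms=3b +708.661ms=3/2b
4) 2125.984ms=9/2b +708.661ms=3/2b
5) 2834.646ms=6b +354.331ms=3/4b
6) 3188.976ms=27/4b +354.331ms=3/4b
7) 3543.307ms=15/2b +101.237ms=3/14b
8) 3644.544ms=54/7b +101.237ms=3/14b
9) 3745.782ms=111/14b +101.237ms=3/14b
10) 3847.019ms=57/7b +101.237ms=3/14b
11) 3948.256ms=117/14b +101.237ms=3/14b
12) 4049.494ms=60/7b +101.237ms=3/14b
13) 4150.731ms=123/14b +101.237ms=3/14b
14) 4251.969ms=9b +708.661ms=3/2b
15) 4960.63ms=21/2b +708.661ms=3/2b
Σ=12b of 12 (127bpm 3/4) — PASS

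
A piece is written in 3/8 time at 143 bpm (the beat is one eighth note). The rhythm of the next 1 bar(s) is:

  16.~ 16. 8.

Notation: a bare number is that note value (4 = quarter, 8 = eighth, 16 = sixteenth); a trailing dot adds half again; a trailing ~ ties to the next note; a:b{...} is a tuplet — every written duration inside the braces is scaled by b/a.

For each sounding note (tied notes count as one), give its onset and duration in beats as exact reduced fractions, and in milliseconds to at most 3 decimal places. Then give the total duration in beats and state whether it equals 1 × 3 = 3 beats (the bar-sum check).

1) 0.0ms=0b +629.371ms=3/2b
2) 629.371ms=3/2b +629.371ms=3/2b
Σ=3b of 3 (143bpm 3/8) — PASS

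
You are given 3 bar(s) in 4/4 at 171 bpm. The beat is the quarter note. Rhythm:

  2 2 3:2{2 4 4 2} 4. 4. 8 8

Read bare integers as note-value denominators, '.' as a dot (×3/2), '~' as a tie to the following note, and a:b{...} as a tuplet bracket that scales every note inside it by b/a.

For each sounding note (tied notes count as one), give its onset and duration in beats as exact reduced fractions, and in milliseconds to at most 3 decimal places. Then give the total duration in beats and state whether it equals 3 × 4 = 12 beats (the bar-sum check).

1) 0.0ms=0b +701.754ms=2b
2) 701.754ms=2b +701.754ms=2b
3) 1403.509ms=4b +467.836ms=4/3b
4) 1871.345ms=16/3b +233.918ms=2/3b
5) 2105.263ms=6b +233.918ms=2/3b
6) 2339.181ms=20/3b +467.836ms=4/3b
7) 2807.018ms=8b +526.316ms=3/2b
8) 3333.333ms=19/2b +526.316ms=3/2b
9) 3859.649ms=11b +175.439ms=1/2b
10) 4035.088ms=23/2b +175.439ms=1/2b
Σ=12b of 12 (171bpm 4/4) — PASS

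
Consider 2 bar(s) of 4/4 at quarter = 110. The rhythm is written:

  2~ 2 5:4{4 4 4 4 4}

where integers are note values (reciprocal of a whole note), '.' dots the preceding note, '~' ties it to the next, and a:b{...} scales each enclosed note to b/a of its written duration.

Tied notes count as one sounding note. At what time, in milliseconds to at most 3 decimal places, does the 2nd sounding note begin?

1. 0.0ms @ 0 + 2181.818ms (4)
2. 2181.818ms @ 4 + 436.364ms (4/5)
3. 2618.182ms @ 24/5 + 436.364ms (4/5)
4. 3054.545ms @ 28/5 + 436.364ms (4/5)
5. 3490.909ms @ 32/5 + 436.364ms (4/5)
6. 3927.273ms @ 36/5 + 436.364ms (4/5)

note 2 onset = 4b = 2181.818ms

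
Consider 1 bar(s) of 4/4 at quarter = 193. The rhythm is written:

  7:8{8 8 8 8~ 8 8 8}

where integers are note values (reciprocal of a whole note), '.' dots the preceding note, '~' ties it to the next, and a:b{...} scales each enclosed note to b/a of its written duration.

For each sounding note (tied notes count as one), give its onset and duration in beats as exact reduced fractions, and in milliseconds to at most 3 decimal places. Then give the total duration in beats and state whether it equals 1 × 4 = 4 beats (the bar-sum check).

1) 0.0ms=0b +177.646ms=4/7b
2) 177.646ms=4/7b +177.646ms=4/7b
3) 355.292ms=8/7b +177.646ms=4/7b
4) 532.939ms=12/7b +355.292ms=8/7b
5) 888.231ms=20/7b +177.646ms=4/7b
6) 1065.877ms=24/7b +177.646ms=4/7b
Σ=4b of 4 (193bpm 4/4) — PASS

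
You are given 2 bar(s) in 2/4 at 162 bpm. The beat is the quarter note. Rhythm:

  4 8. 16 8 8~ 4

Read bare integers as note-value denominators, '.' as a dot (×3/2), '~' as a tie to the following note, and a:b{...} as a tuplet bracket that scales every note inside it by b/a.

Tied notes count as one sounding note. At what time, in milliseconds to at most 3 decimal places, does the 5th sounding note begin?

1. 0.0ms @ 0 + 370.37ms (1)
2. 370.37ms @ 1 + 277.778ms (3/4)
3. 648.148ms @ 7/4 + 92.593ms (1/4)
4. 740.741ms @ 2 + 185.185ms (1/2)
5. 925.926ms @ 5/2 + 555.556ms (3/2)

note 5 onset = 5/2b = 925.926ms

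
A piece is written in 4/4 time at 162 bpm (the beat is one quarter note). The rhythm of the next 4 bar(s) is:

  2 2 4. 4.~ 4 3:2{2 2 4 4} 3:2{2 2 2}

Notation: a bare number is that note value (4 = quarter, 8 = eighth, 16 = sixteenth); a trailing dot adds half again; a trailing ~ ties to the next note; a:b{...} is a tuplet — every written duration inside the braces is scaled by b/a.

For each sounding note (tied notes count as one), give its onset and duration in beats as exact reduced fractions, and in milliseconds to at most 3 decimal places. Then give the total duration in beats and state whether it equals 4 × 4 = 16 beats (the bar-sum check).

1) 0.0ms=0b +740.741ms=2b
2) 740.741ms=2b +740.741ms=2b
3) 1481.481ms=4b +555.556ms=3/2b
4) 2037.037ms=11/2b +925.926ms=5/2b
5) 2962.963ms=8b +493.827ms=4/3b
6) 3456.79ms=28/3b +493.827ms=4/3b
7) 3950.617ms=32/3b +246.914ms=2/3b
8) 4197.531ms=34/3b +246.914ms=2/3b
9) 4444.444ms=12b +493.827ms=4/3b
10) 4938.272ms=40/3b +493.827ms=4/3b
11) 5432.099ms=44/3b +493.827ms=4/3b
Σ=16b of 16 (162bpm 4/4) — PASS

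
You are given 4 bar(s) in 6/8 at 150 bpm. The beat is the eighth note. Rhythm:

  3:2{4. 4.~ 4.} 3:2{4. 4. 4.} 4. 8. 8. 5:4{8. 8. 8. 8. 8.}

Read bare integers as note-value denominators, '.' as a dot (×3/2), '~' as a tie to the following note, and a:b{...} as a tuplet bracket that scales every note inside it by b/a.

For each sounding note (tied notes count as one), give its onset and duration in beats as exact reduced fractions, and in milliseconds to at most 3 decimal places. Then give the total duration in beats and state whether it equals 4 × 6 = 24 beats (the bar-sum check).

1) 0.0ms=0b +800.0ms=2b
2) 800.0ms=2b +1600.0ms=4b
3) 2400.0ms=6b +800.0ms=2b
4) 3200.0ms=8b +800.0ms=2b
5) 4000.0ms=10b +800.0ms=2b
6) 4800.0ms=12b +1200.0ms=3b
7) 6000.0ms=15b +600.0ms=3/2b
8) 6600.0ms=33/2b +600.0ms=3/2b
9) 7200.0ms=18b +480.0ms=6/5b
10) 7680.0ms=96/5b +480.0ms=6/5b
11) 8160.0ms=102/5b +480.0ms=6/5b
12) 8640.0ms=108/5b +480.0ms=6/5b
13) 9120.0ms=114/5b +480.0ms=6/5b
Σ=24b of 24 (150bpm 6/8) — PASS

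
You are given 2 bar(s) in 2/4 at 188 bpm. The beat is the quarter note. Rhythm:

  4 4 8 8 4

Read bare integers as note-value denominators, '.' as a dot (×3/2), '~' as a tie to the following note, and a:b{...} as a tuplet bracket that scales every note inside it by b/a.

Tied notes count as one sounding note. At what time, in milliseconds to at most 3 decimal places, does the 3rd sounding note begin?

1. 0.0ms @ 0 + 319.149ms (1)
2. 319.149ms @ 1 + 319.149ms (1)
3. 638.298ms @ 2 + 159.574ms (1/2)
4. 797.872ms @ 5/2 + 159.574ms (1/2)
5. 957.447ms @ 3 + 319.149ms (1)

note 3 onset = 2b = 638.298ms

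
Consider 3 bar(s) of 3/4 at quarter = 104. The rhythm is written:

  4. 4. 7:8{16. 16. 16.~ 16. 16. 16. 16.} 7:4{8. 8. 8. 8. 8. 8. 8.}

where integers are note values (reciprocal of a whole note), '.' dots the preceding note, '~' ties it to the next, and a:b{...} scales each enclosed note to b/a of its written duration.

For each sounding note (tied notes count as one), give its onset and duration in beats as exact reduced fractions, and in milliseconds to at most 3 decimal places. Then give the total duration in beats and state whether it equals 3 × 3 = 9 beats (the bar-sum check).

1) 0.0ms=0b +865.385ms=3/2b
2) 865.385ms=3/2b +865.385ms=3/2b
3) 1730.769ms=3b +247.253ms=3/7b
4) 1978.022ms=24/7b +247.253ms=3/7b
5) 2225.275ms=27/7b +494.505ms=6/7b
6) 2719.78ms=33/7b +247.253ms=3/7b
7) 2967.033ms=36/7b +247.253ms=3/7b
8) 3214.286ms=39/7b +247.253ms=3/7b
9) 3461.538ms=6b +247.253ms=3/7b
10) 3708.791ms=45/7b +247.253ms=3/7b
11) 3956.044ms=48/7b +247.253ms=3/7b
12) 4203.297ms=51/7b +247.253ms=3/7b
13) 4450.549ms=54/7b +247.253ms=3/7b
14) 4697.802ms=57/7b +247.253ms=3/7b
15) 4945.055ms=60/7b +247.253ms=3/7b
Σ=9b of 9 (104bpm 3/4) — PASS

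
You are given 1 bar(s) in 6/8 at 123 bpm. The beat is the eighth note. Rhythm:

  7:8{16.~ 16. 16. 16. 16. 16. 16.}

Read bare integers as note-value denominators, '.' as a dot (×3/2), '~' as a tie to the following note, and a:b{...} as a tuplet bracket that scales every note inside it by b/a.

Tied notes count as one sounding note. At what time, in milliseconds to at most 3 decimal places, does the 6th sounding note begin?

note 6 onset = 36/7b = 2508.711ms

1. 0.0ms @ 0 + 836.237ms (12/7)
2. 836.237ms @ 12/7 + 418.118ms (6/7)
3. 1254.355ms @ 18/7 + 418.118ms (6/7)
4. 1672.474ms @ 24/7 + 418.118ms (6/7)
5. 2090.592ms @ 30/7 + 418.118ms (6/7)
6. 2508.711ms @ 36/7 + 418.118ms (6/7)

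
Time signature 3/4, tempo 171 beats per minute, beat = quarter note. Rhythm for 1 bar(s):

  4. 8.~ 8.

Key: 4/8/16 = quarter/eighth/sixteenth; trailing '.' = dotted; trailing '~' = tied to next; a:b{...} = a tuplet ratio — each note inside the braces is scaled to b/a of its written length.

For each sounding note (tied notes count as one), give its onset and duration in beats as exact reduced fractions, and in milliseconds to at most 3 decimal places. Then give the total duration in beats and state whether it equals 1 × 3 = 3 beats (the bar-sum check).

1) 0.0ms=0b +526.316ms=3/2b
2) 526.316ms=3/2b +526.316ms=3/2b
Σ=3b of 3 (171bpm 3/4) — PASS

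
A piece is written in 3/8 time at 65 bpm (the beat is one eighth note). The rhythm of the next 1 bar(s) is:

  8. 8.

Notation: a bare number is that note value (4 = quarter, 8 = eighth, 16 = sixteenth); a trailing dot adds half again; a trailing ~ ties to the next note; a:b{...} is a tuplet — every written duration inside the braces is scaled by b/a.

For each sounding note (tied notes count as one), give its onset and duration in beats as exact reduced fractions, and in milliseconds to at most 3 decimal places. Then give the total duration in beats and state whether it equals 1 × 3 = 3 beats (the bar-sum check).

1) 0.0ms=0b +1384.615ms=3/2b
2) 1384.615ms=3/2b +1384.615ms=3/2b
Σ=3b of 3 (65bpm 3/8) — PASS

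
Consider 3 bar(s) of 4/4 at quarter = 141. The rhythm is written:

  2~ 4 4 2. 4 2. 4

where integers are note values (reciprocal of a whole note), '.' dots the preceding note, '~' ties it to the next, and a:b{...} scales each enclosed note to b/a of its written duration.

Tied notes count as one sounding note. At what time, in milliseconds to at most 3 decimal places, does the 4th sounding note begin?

1. 0.0ms @ 0 + 1276.596ms (3)
2. 1276.596ms @ 3 + 425.532ms (1)
3. 1702.128ms @ 4 + 1276.596ms (3)
4. 2978.723ms @ 7 + 425.532ms (1)
5. 3404.255ms @ 8 + 1276.596ms (3)
6. 4680.851ms @ 11 + 425.532ms (1)

note 4 onset = 7b = 2978.723ms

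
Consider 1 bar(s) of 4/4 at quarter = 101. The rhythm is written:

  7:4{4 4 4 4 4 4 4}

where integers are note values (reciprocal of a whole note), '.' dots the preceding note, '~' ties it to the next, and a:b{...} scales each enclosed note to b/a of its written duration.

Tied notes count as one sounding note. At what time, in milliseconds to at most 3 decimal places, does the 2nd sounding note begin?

note 2 onset = 4/7b = 339.463ms

1. 0.0ms @ 0 + 339.463ms (4/7)
2. 339.463ms @ 4/7 + 339.463ms (4/7)
3. 678.925ms @ 8/7 + 339.463ms (4/7)
4. 1018.388ms @ 12/7 + 339.463ms (4/7)
5. 1357.85ms @ 16/7 + 339.463ms (4/7)
6. 1697.313ms @ 20/7 + 339.463ms (4/7)
7. 2036.775ms @ 24/7 + 339.463ms (4/7)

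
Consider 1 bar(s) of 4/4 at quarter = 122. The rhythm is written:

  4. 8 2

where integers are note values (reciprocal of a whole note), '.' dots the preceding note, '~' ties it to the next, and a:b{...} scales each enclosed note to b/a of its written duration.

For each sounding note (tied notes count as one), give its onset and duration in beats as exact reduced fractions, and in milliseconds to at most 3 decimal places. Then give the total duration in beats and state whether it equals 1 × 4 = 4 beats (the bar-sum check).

1) 0.0ms=0b +737.705ms=3/2b
2) 737.705ms=3/2b +245.902ms=1/2b
3) 983.607ms=2b +983.607ms=2b
Σ=4b of 4 (122bpm 4/4) — PASS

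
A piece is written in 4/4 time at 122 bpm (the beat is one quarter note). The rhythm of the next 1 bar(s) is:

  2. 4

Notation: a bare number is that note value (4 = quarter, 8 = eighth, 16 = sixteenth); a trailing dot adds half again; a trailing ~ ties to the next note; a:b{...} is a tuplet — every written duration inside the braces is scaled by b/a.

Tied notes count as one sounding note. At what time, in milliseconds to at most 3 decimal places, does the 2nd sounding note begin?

note 2 onset = 3b = 1475.41ms

1. 0.0ms @ 0 + 1475.41ms (3)
2. 1475.41ms @ 3 + 491.803ms (1)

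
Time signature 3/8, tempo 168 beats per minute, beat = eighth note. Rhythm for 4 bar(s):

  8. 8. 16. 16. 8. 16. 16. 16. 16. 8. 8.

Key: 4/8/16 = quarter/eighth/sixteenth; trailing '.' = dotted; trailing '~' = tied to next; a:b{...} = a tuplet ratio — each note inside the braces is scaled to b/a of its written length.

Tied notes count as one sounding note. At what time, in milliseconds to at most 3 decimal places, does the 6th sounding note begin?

1. 0.0ms @ 0 + 535.714ms (3/2)
2. 535.714ms @ 3/2 + 535.714ms (3/2)
3. 1071.429ms @ 3 + 267.857ms (3/4)
4. 1339.286ms @ 15/4 + 267.857ms (3/4)
5. 1607.143ms @ 9/2 + 535.714ms (3/2)
6. 2142.857ms @ 6 + 267.857ms (3/4)
7. 2410.714ms @ 27/4 + 267.857ms (3/4)
8. 2678.571ms @ 15/2 + 267.857ms (3/4)
9. 2946.429ms @ 33/4 + 267.857ms (3/4)
10. 3214.286ms @ 9 + 535.714ms (3/2)
11. 3750.0ms @ 21/2 + 535.714ms (3/2)

note 6 onset = 6b = 2142.857ms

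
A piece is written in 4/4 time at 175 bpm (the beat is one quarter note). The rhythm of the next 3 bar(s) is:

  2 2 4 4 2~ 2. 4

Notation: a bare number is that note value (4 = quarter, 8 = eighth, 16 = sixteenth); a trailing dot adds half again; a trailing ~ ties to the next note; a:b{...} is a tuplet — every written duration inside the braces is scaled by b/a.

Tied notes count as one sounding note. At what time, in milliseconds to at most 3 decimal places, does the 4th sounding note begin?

1. 0.0ms @ 0 + 685.714ms (2)
2. 685.714ms @ 2 + 685.714ms (2)
3. 1371.429ms @ 4 + 342.857ms (1)
4. 1714.286ms @ 5 + 342.857ms (1)
5. 2057.143ms @ 6 + 1714.286ms (5)
6. 3771.429ms @ 11 + 342.857ms (1)

note 4 onset = 5b = 1714.286ms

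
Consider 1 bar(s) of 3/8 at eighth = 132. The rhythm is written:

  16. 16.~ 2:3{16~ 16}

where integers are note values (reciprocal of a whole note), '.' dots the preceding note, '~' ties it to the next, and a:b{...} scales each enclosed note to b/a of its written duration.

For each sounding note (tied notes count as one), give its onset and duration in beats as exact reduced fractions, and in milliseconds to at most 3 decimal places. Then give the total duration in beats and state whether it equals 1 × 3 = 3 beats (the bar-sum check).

1) 0.0ms=0b +340.909ms=3/4b
2) 340.909ms=3/4b +1022.727ms=9/4b
Σ=3b of 3 (132bpm 3/8) — PASS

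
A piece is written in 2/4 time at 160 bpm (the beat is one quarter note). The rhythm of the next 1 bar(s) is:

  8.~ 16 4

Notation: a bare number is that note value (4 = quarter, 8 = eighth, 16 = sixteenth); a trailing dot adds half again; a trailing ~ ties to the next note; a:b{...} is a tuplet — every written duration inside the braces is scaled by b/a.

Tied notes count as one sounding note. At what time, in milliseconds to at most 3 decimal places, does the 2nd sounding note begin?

1. 0.0ms @ 0 + 375.0ms (1)
2. 375.0ms @ 1 + 375.0ms (1)

note 2 onset = 1b = 375.0ms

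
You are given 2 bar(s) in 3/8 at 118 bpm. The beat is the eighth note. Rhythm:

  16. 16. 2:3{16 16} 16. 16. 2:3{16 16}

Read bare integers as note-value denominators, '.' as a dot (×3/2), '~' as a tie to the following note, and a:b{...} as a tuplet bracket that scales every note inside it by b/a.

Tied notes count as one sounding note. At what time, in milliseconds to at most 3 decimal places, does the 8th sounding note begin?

1. 0.0ms @ 0 + 381.356ms (3/4)
2. 381.356ms @ 3/4 + 381.356ms (3/4)
3. 762.712ms @ 3/2 + 381.356ms (3/4)
4. 1144.068ms @ 9/4 + 381.356ms (3/4)
5. 1525.424ms @ 3 + 381.356ms (3/4)
6. 1906.78ms @ 15/4 + 381.356ms (3/4)
7. 2288.136ms @ 9/2 + 381.356ms (3/4)
8. 2669.492ms @ 21/4 + 381.356ms (3/4)

note 8 onset = 21/4b = 2669.492ms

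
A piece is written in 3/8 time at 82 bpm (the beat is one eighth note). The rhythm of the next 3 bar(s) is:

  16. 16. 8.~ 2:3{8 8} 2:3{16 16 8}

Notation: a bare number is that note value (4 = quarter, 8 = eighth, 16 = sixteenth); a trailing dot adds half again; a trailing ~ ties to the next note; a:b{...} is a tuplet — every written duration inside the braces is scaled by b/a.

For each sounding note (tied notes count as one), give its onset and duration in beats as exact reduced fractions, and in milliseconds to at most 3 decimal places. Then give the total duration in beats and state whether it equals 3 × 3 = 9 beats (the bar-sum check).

1) 0.0ms=0b +548.78ms=3/4b
2) 548.78ms=3/4b +548.78ms=3/4b
3) 1097.561ms=3/2b +2195.122ms=3b
4) 3292.683ms=9/2b +1097.561ms=3/2b
5) 4390.244ms=6b +548.78ms=3/4b
6) 4939.024ms=27/4b +548.78ms=3/4b
7) 5487.805ms=15/2b +1097.561ms=3/2b
Σ=9b of 9 (82bpm 3/8) — PASS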